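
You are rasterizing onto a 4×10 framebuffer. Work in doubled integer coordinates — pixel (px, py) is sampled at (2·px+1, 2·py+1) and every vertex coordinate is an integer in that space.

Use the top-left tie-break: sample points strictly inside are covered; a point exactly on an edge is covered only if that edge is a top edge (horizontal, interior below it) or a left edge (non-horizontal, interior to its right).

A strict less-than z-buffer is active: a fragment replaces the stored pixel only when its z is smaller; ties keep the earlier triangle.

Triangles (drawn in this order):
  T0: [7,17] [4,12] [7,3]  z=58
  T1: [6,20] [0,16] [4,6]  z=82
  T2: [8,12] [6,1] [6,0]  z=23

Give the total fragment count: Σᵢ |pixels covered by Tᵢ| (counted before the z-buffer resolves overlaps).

T0:
  2·area = 42
  edge (7, 17)→(4, 12): d=(-3,-5) top-left  bias=+0
  edge (4, 12)→(7, 3): d=(3,-9) top-left  bias=+0
  edge (7, 3)→(7, 17): d=(0,14) right/bottom  bias=-1
    (3,0)@(7, 1): e=[48,-6,0] → ·  [on edge]
    (3,1)@(7, 3): e=[42,0,0] → ·  [on edge]
    (3,2)@(7, 5): e=[36,6,0] → ·  [on edge]
    (0,3)@(1, 7): e=[0,-42,84] → ·  [on edge]
    (3,3)@(7, 7): e=[30,12,0] → ·  [on edge]
    (2,4)@(5, 9): e=[14,0,28] → █  [on edge]
    (3,4)@(7, 9): e=[24,18,0] → ·  [on edge]
    (2,5)@(5, 11): e=[8,6,28] → █
    (3,5)@(7, 11): e=[18,24,0] → ·  [on edge]
    (2,6)@(5, 13): e=[2,12,28] → █
    (3,6)@(7, 13): e=[12,30,0] → ·  [on edge]
    (1,7)@(3, 15): e=[-14,0,56] → ·  [on edge]
    (3,7)@(7, 15): e=[6,36,0] → ·  [on edge]
    (3,8)@(7, 17): e=[0,42,0] → ·  [on edge]
    (3,9)@(7, 19): e=[-6,48,0] → ·  [on edge]
  covered (3 px):
    · · · ·
    · · · ·
    · · · ·
    · · · ·
    · · █ ·
    · · █ ·
    · · █ ·
    · · · ·
    · · · ·
    · · · ·
T1:
  2·area = 76
  edge (6, 20)→(0, 16): d=(-6,-4) top-left  bias=+0
  edge (0, 16)→(4, 6): d=(4,-10) top-left  bias=+0
  edge (4, 6)→(6, 20): d=(2,14) right/bottom  bias=-1
    (1,4)@(3, 9): e=[54,2,20] → █
    (2,4)@(5, 9): e=[62,22,-8] → ·
    (1,5)@(3, 11): e=[42,10,24] → █
    (2,5)@(5, 11): e=[50,30,-4] → ·
    (1,6)@(3, 13): e=[30,18,28] → █
    (2,6)@(5, 13): e=[38,38,0] → ·  [on edge]
    (0,7)@(1, 15): e=[10,6,60] → █
    (2,7)@(5, 15): e=[26,46,4] → █
    (3,7)@(7, 15): e=[34,66,-24] → ·
    (0,8)@(1, 17): e=[-2,14,64] → ·
    (1,8)@(3, 17): e=[6,34,36] → █
    (3,8)@(7, 17): e=[22,74,-20] → ·
  covered (9 px):
    · · · ·
    · · · ·
    · · · ·
    · · · ·
    · █ · ·
    · █ · ·
    · █ · ·
    █ █ █ ·
    · █ █ ·
    · · █ ·
T2:
  2·area = 2
  edge (8, 12)→(6, 1): d=(-2,-11) top-left  bias=+0
  edge (6, 1)→(6, 0): d=(0,-1) top-left  bias=+0
  edge (6, 0)→(8, 12): d=(2,12) right/bottom  bias=-1
  covered (0 px):
    · · · ·
    · · · ·
    · · · ·
    · · · ·
    · · · ·
    · · · ·
    · · · ·
    · · · ·
    · · · ·
    · · · ·

Final: 12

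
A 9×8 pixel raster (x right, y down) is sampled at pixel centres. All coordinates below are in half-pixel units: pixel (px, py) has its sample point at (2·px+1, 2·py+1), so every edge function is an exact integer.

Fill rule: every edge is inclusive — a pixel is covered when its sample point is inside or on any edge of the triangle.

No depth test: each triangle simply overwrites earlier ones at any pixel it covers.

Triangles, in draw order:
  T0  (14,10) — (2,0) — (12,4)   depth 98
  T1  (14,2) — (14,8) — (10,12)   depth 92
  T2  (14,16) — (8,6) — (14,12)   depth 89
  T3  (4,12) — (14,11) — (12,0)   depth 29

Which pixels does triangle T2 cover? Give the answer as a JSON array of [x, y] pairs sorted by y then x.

T0:
  2·area = 52
  edge (14, 10)→(2, 0): d=(-12,-10) inclusive
  edge (2, 0)→(12, 4): d=(10,4) inclusive
  edge (12, 4)→(14, 10): d=(2,6) inclusive
    (5,0)@(11, 1): e=[78,-26,0] → .  [on edge]
    (3,1)@(7, 3): e=[14,10,28] → X
    (4,1)@(9, 3): e=[34,2,16] → X
    (5,1)@(11, 3): e=[54,-6,4] → .
    (3,2)@(7, 5): e=[-10,30,32] → .
    (4,2)@(9, 5): e=[10,22,20] → X
    (5,2)@(11, 5): e=[30,14,8] → X
    (6,2)@(13, 5): e=[50,6,-4] → .
    (4,3)@(9, 7): e=[-14,42,24] → .
    (5,3)@(11, 7): e=[6,34,12] → X
    (6,3)@(13, 7): e=[26,26,0] → X  [on edge]
    (7,3)@(15, 7): e=[46,18,-12] → .
    (7,6)@(15, 13): e=[-26,78,0] → .  [on edge]
  covered (7 px):
    . . . . . . . . .
    . . . X X . . . .
    . . . . X X . . .
    . . . . . X X . .
    . . . . . . X . .
    . . . . . . . . .
    . . . . . . . . .
    . . . . . . . . .
T1:
  2·area = 24
  edge (14, 2)→(14, 8): d=(0,6) inclusive
  edge (14, 8)→(10, 12): d=(-4,4) inclusive
  edge (10, 12)→(14, 2): d=(4,-10) inclusive
    (6,2)@(13, 5): e=[6,16,2] → X
    (7,2)@(15, 5): e=[-6,8,22] → .
    (8,2)@(17, 5): e=[-18,0,42] → .  [on edge]
    (6,3)@(13, 7): e=[6,8,10] → X
    (7,3)@(15, 7): e=[-6,0,30] → .  [on edge]
    (6,4)@(13, 9): e=[6,0,18] → X  [on edge]
    (7,4)@(15, 9): e=[-6,-8,38] → .
    (5,5)@(11, 11): e=[18,0,6] → X  [on edge]
    (6,5)@(13, 11): e=[6,-8,26] → .
    (4,6)@(9, 13): e=[30,0,-6] → .  [on edge]
    (5,6)@(11, 13): e=[18,-8,14] → .
    (3,7)@(7, 15): e=[42,0,-18] → .  [on edge]
  covered (4 px):
    . . . . . . . . .
    . . . . . . . . .
    . . . . . . X . .
    . . . . . . X . .
    . . . . . . X . .
    . . . . . X . . .
    . . . . . . . . .
    . . . . . . . . .
T2:
  2·area = 24
  edge (14, 16)→(8, 6): d=(-6,-10) inclusive
  edge (8, 6)→(14, 12): d=(6,6) inclusive
  edge (14, 12)→(14, 16): d=(0,4) inclusive
    (1,0)@(3, 1): e=[-20,0,44] → .  [on edge]
    (2,0)@(5, 1): e=[0,-12,36] → .  [on edge]
    (2,1)@(5, 3): e=[-12,0,36] → .  [on edge]
    (3,2)@(7, 5): e=[-4,0,28] → .  [on edge]
    (4,3)@(9, 7): e=[4,0,20] → X  [on edge]
    (5,3)@(11, 7): e=[24,-12,12] → .
    (4,4)@(9, 9): e=[-8,12,20] → .
    (5,4)@(11, 9): e=[12,0,12] → X  [on edge]
    (6,4)@(13, 9): e=[32,-12,4] → .
    (5,5)@(11, 11): e=[0,12,12] → X  [on edge]
    (6,5)@(13, 11): e=[20,0,4] → X  [on edge]
    (7,5)@(15, 11): e=[40,-12,-4] → .
    (7,6)@(15, 13): e=[28,0,-4] → .  [on edge]
    (8,7)@(17, 15): e=[36,0,-12] → .  [on edge]
  covered (5 px):
    . . . . . . . . .
    . . . . . . . . .
    . . . . . . . . .
    . . . . X . . . .
    . . . . . X . . .
    . . . . . X X . .
    . . . . . . X . .
    . . . . . . . . .
T3:
  2·area = 112  (B↔C swapped to make it positive)
  edge (4, 12)→(12, 0): d=(8,-12) inclusive
  edge (12, 0)→(14, 11): d=(2,11) inclusive
  edge (14, 11)→(4, 12): d=(-10,1) inclusive
    (5,1)@(11, 3): e=[12,17,83] → X
    (6,1)@(13, 3): e=[36,-5,81] → .
    (4,2)@(9, 5): e=[4,43,65] → X
    (6,2)@(13, 5): e=[52,-1,61] → .
    (4,3)@(9, 7): e=[20,47,45] → X
    (6,3)@(13, 7): e=[68,3,41] → X
    (7,3)@(15, 7): e=[92,-19,39] → .
    (3,4)@(7, 9): e=[12,73,27] → X
    (7,4)@(15, 9): e=[108,-15,19] → .
    (2,5)@(5, 11): e=[4,99,9] → X
    (7,5)@(15, 11): e=[124,-11,-1] → .
    (2,6)@(5, 13): e=[20,103,-11] → .
  covered (15 px):
    . . . . . . . . .
    . . . . . X . . .
    . . . . X X . . .
    . . . . X X X . .
    . . . X X X X . .
    . . X X X X X . .
    . . . . . . . . .
    . . . . . . . . .

Result: [[4,3],[5,4],[5,5],[6,5],[6,6]]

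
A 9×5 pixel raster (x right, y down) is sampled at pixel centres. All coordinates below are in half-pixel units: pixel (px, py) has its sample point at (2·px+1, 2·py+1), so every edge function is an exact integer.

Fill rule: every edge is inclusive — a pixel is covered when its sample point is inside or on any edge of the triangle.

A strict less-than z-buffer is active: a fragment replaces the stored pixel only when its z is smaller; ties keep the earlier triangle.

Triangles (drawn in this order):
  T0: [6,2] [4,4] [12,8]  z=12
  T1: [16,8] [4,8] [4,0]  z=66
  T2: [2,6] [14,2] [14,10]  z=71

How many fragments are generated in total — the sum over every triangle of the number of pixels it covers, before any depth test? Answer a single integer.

T0:
  2·area = 24  (B↔C swapped to make it positive)
  edge (6, 2)→(12, 8): d=(6,6) inclusive
  edge (12, 8)→(4, 4): d=(-8,-4) inclusive
  edge (4, 4)→(6, 2): d=(2,-2) inclusive
    (2,0)@(5, 1): e=[0,28,-4] → ·  [on edge]
    (3,0)@(7, 1): e=[-12,36,0] → ·  [on edge]
    (2,1)@(5, 3): e=[12,12,0] → █  [on edge]
    (3,1)@(7, 3): e=[0,20,4] → █  [on edge]
    (4,1)@(9, 3): e=[-12,28,8] → ·
    (1,2)@(3, 5): e=[36,-12,0] → ·  [on edge]
    (2,2)@(5, 5): e=[24,-4,4] → ·
    (3,2)@(7, 5): e=[12,4,8] → █
    (4,2)@(9, 5): e=[0,12,12] → █  [on edge]
    (5,2)@(11, 5): e=[-12,20,16] → ·
    (0,3)@(1, 7): e=[60,-36,0] → ·  [on edge]
    (3,3)@(7, 7): e=[24,-12,12] → ·
    (5,3)@(11, 7): e=[0,4,20] → █  [on edge]
    (6,4)@(13, 9): e=[0,-4,28] → ·  [on edge]
  covered (5 px):
    · · · · · · · · ·
    · · █ █ · · · · ·
    · · · █ █ · · · ·
    · · · · · █ · · ·
    · · · · · · · · ·
T1:
  2·area = 96
  edge (16, 8)→(4, 8): d=(-12,0) inclusive
  edge (4, 8)→(4, 0): d=(0,-8) inclusive
  edge (4, 0)→(16, 8): d=(12,8) inclusive
    (2,0)@(5, 1): e=[84,8,4] → █
    (3,0)@(7, 1): e=[84,24,-12] → ·
    (2,1)@(5, 3): e=[60,8,28] → █
    (3,1)@(7, 3): e=[60,24,12] → █
    (4,1)@(9, 3): e=[60,40,-4] → ·
    (2,2)@(5, 5): e=[36,8,52] → █
    (4,2)@(9, 5): e=[36,40,20] → █
    (5,2)@(11, 5): e=[36,56,4] → █
    (6,2)@(13, 5): e=[36,72,-12] → ·
    (2,3)@(5, 7): e=[12,8,76] → █
    (6,3)@(13, 7): e=[12,72,12] → █
    (7,3)@(15, 7): e=[12,88,-4] → ·
  covered (12 px):
    · · █ · · · · · ·
    · · █ █ · · · · ·
    · · █ █ █ █ · · ·
    · · █ █ █ █ █ · ·
    · · · · · · · · ·
T2:
  2·area = 96
  edge (2, 6)→(14, 2): d=(12,-4) inclusive
  edge (14, 2)→(14, 10): d=(0,8) inclusive
  edge (14, 10)→(2, 6): d=(-12,-4) inclusive
    (8,0)@(17, 1): e=[0,-24,120] → ·  [on edge]
    (5,1)@(11, 3): e=[0,24,72] → █  [on edge]
    (6,1)@(13, 3): e=[8,8,80] → █
    (7,1)@(15, 3): e=[16,-8,88] → ·
    (2,2)@(5, 5): e=[0,72,24] → █  [on edge]
    (3,2)@(7, 5): e=[8,56,32] → █
    (4,2)@(9, 5): e=[16,40,40] → █
    (7,2)@(15, 5): e=[40,-8,64] → ·
    (2,3)@(5, 7): e=[24,72,0] → █  [on edge]
    (7,3)@(15, 7): e=[64,-8,40] → ·
    (2,4)@(5, 9): e=[48,72,-24] → ·
    (3,4)@(7, 9): e=[56,56,-16] → ·
    (5,4)@(11, 9): e=[72,24,0] → █  [on edge]
  covered (14 px):
    · · · · · · · · ·
    · · · · · █ █ · ·
    · · █ █ █ █ █ · ·
    · · █ █ █ █ █ · ·
    · · · · · █ █ · ·

Result: 31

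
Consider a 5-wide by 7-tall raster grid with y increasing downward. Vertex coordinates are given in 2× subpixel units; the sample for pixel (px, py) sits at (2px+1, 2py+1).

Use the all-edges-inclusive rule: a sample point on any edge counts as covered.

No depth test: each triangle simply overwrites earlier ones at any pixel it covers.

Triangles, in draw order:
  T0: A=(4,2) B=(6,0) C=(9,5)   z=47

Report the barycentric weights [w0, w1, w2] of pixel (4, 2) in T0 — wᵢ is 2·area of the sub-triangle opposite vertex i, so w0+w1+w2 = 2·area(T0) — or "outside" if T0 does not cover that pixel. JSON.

T0:
  2·area = 16
  edge (4, 2)→(6, 0): d=(2,-2) inclusive
  edge (6, 0)→(9, 5): d=(3,5) inclusive
  edge (9, 5)→(4, 2): d=(-5,-3) inclusive
    (2,0)@(5, 1): e=[0,8,8] → #  [on edge]
    (3,0)@(7, 1): e=[4,-2,14] → ·
    (1,1)@(3, 3): e=[0,24,-8] → ·  [on edge]
    (2,1)@(5, 3): e=[4,14,-2] → ·
    (3,1)@(7, 3): e=[8,4,4] → #
    (4,1)@(9, 3): e=[12,-6,10] → ·
    (0,2)@(1, 5): e=[0,40,-24] → ·  [on edge]
    (3,2)@(7, 5): e=[12,10,-6] → ·
    (4,2)@(9, 5): e=[16,0,0] → #  [on edge]
    (4,3)@(9, 7): e=[20,6,-10] → ·
  covered (3 px):
    · · # · ·
    · · · # ·
    · · · · #
    · · · · ·
    · · · · ·
    · · · · ·
    · · · · ·

Result: [0,0,16]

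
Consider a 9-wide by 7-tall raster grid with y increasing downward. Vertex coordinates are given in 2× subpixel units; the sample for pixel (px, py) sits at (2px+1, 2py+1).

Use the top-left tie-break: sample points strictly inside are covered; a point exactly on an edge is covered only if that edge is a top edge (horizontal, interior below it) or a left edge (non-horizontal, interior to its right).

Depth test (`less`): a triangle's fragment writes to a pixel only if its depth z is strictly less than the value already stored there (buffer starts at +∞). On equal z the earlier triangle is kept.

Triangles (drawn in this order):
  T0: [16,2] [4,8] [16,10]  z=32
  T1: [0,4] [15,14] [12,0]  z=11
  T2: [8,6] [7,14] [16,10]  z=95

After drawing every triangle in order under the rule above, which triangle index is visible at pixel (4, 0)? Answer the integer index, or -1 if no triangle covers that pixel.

T0:
  2·area = 96  (B↔C swapped to make it positive)
  edge (16, 2)→(16, 10): d=(0,8) right/bottom  bias=-1
  edge (16, 10)→(4, 8): d=(-12,-2) top-left  bias=+0
  edge (4, 8)→(16, 2): d=(12,-6) top-left  bias=+0
    (7,1)@(15, 3): e=[8,82,6] → █
    (8,1)@(17, 3): e=[-8,86,18] → ·
    (5,2)@(11, 5): e=[40,50,6] → █
    (6,2)@(13, 5): e=[24,54,18] → █
    (8,2)@(17, 5): e=[-8,62,42] → ·
    (3,3)@(7, 7): e=[72,18,6] → █
    (4,3)@(9, 7): e=[56,22,18] → █
    (8,3)@(17, 7): e=[-8,38,66] → ·
    (3,4)@(7, 9): e=[72,-6,30] → ·
    (4,4)@(9, 9): e=[56,-2,42] → ·
    (5,4)@(11, 9): e=[40,2,54] → █
    (8,4)@(17, 9): e=[-8,14,90] → ·
  covered (12 px):
    · · · · · · · · ·
    · · · · · · · █ ·
    · · · · · █ █ █ ·
    · · · █ █ █ █ █ ·
    · · · · · █ █ █ ·
    · · · · · · · · ·
    · · · · · · · · ·
T1:
  2·area = 180  (B↔C swapped to make it positive)
  edge (0, 4)→(12, 0): d=(12,-4) top-left  bias=+0
  edge (12, 0)→(15, 14): d=(3,14) right/bottom  bias=-1
  edge (15, 14)→(0, 4): d=(-15,-10) top-left  bias=+0
    (4,0)@(9, 1): e=[0,45,135] → █  [on edge]
    (5,0)@(11, 1): e=[8,17,155] → █
    (6,0)@(13, 1): e=[16,-11,175] → ·
    (1,1)@(3, 3): e=[0,135,45] → █  [on edge]
    (2,1)@(5, 3): e=[8,107,65] → █
    (3,1)@(7, 3): e=[16,79,85] → █
    (6,1)@(13, 3): e=[40,-5,145] → ·
    (1,2)@(3, 5): e=[24,141,15] → █
    (6,2)@(13, 5): e=[64,1,115] → █
    (7,2)@(15, 5): e=[72,-27,135] → ·
    (1,3)@(3, 7): e=[48,147,-15] → ·
    (2,3)@(5, 7): e=[56,119,5] → █
  covered (23 px):
    · · · · █ █ · · ·
    · █ █ █ █ █ · · ·
    · █ █ █ █ █ █ · ·
    · · █ █ █ █ █ · ·
    · · · · █ █ █ · ·
    · · · · · █ █ · ·
    · · · · · · · · ·
T2:
  2·area = 68  (B↔C swapped to make it positive)
  edge (8, 6)→(16, 10): d=(8,4) right/bottom  bias=-1
  edge (16, 10)→(7, 14): d=(-9,4) right/bottom  bias=-1
  edge (7, 14)→(8, 6): d=(1,-8) top-left  bias=+0
    (4,3)@(9, 7): e=[4,55,9] → █
    (5,3)@(11, 7): e=[-4,47,25] → ·
    (4,4)@(9, 9): e=[20,37,11] → █
    (5,4)@(11, 9): e=[12,29,27] → █
    (6,4)@(13, 9): e=[4,21,43] → █
    (7,4)@(15, 9): e=[-4,13,59] → ·
    (4,5)@(9, 11): e=[36,19,13] → █
    (7,5)@(15, 11): e=[12,-5,61] → ·
    (4,6)@(9, 13): e=[52,1,15] → █
    (5,6)@(11, 13): e=[44,-7,31] → ·
    (6,6)@(13, 13): e=[36,-15,47] → ·
  covered (8 px):
    · · · · · · · · ·
    · · · · · · · · ·
    · · · · · · · · ·
    · · · · █ · · · ·
    · · · · █ █ █ · ·
    · · · · █ █ █ · ·
    · · · · █ · · · ·

Z-buffer (winner per pixel, '.' = empty):
  . . . . 1 1 . . .
  . 1 1 1 1 1 . 0 .
  . 1 1 1 1 1 1 0 .
  . . 1 1 1 1 1 0 .
  . . . . 1 1 1 0 .
  . . . . 2 1 1 . .
  . . . . 2 . . . .

Final: 1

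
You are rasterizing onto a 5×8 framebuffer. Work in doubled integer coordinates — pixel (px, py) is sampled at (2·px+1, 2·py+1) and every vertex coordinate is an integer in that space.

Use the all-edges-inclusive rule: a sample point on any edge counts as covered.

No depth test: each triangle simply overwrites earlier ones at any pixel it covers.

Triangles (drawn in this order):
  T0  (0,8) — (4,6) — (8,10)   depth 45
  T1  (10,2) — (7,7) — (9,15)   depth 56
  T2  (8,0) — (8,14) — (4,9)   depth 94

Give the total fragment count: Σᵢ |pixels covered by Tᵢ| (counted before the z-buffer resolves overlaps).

T0:
  2·area = 24
  edge (0, 8)→(4, 6): d=(4,-2) inclusive
  edge (4, 6)→(8, 10): d=(4,4) inclusive
  edge (8, 10)→(0, 8): d=(-8,-2) inclusive
    (0,1)@(1, 3): e=[-18,0,42] → ·  [on edge]
    (1,2)@(3, 5): e=[-6,0,30] → ·  [on edge]
    (1,3)@(3, 7): e=[2,8,14] → #
    (2,3)@(5, 7): e=[6,0,18] → #  [on edge]
    (3,3)@(7, 7): e=[10,-8,22] → ·
    (1,4)@(3, 9): e=[10,16,-2] → ·
    (2,4)@(5, 9): e=[14,8,2] → #
    (3,4)@(7, 9): e=[18,0,6] → #  [on edge]
    (4,4)@(9, 9): e=[22,-8,10] → ·
    (2,5)@(5, 11): e=[22,16,-14] → ·
    (3,5)@(7, 11): e=[26,8,-10] → ·
    (4,5)@(9, 11): e=[30,0,-6] → ·  [on edge]
  covered (4 px):
    · · · · ·
    · · · · ·
    · · · · ·
    · # # · ·
    · · # # ·
    · · · · ·
    · · · · ·
    · · · · ·
T1:
  2·area = 34  (B↔C swapped to make it positive)
  edge (10, 2)→(9, 15): d=(-1,13) inclusive
  edge (9, 15)→(7, 7): d=(-2,-8) inclusive
  edge (7, 7)→(10, 2): d=(3,-5) inclusive
    (4,2)@(9, 5): e=[10,20,4] → #
    (3,3)@(7, 7): e=[34,0,0] → #  [on edge]
    (3,4)@(7, 9): e=[32,-4,6] → ·
    (4,4)@(9, 9): e=[6,12,16] → #
    (4,5)@(9, 11): e=[4,8,22] → #
    (4,6)@(9, 13): e=[2,4,28] → #
    (4,7)@(9, 15): e=[0,0,34] → #  [on edge]
  covered (7 px):
    · · · · ·
    · · · · ·
    · · · · #
    · · · # #
    · · · · #
    · · · · #
    · · · · #
    · · · · #
T2:
  2·area = 56
  edge (8, 0)→(8, 14): d=(0,14) inclusive
  edge (8, 14)→(4, 9): d=(-4,-5) inclusive
  edge (4, 9)→(8, 0): d=(4,-9) inclusive
    (3,1)@(7, 3): e=[14,39,3] → #
    (4,1)@(9, 3): e=[-14,49,21] → ·
    (3,2)@(7, 5): e=[14,31,11] → #
    (4,2)@(9, 5): e=[-14,41,29] → ·
    (2,3)@(5, 7): e=[42,13,1] → #
    (4,3)@(9, 7): e=[-14,33,37] → ·
    (2,4)@(5, 9): e=[42,5,9] → #
    (4,4)@(9, 9): e=[-14,25,45] → ·
    (2,5)@(5, 11): e=[42,-3,17] → ·
    (3,5)@(7, 11): e=[14,7,35] → #
    (4,5)@(9, 11): e=[-14,17,53] → ·
    (3,6)@(7, 13): e=[14,-1,43] → ·
  covered (7 px):
    · · · · ·
    · · · # ·
    · · · # ·
    · · # # ·
    · · # # ·
    · · · # ·
    · · · · ·
    · · · · ·

Answer: 18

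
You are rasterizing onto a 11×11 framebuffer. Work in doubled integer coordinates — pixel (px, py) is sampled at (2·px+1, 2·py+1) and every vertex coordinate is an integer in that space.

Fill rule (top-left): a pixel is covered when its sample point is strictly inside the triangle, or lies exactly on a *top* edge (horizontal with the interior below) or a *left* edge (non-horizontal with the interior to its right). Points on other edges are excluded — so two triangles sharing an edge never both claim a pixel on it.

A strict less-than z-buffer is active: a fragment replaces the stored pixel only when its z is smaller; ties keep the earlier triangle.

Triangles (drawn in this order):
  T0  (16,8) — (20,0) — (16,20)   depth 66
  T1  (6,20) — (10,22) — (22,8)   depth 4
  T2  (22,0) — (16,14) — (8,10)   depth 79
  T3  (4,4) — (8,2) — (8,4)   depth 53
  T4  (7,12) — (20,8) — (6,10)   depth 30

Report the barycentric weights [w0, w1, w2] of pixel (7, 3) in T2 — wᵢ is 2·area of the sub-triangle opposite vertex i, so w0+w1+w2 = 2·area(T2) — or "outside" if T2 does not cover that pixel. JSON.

T0:
  2·area = 48
  edge (16, 8)→(20, 0): d=(4,-8) top-left  bias=+0
  edge (20, 0)→(16, 20): d=(-4,20) right/bottom  bias=-1
  edge (16, 20)→(16, 8): d=(0,-12) top-left  bias=+0
    (9,1)@(19, 3): e=[4,8,36] → X
    (10,1)@(21, 3): e=[20,-32,60] → .
    (9,2)@(19, 5): e=[12,0,36] → .  [on edge]
    (8,3)@(17, 7): e=[4,32,12] → X
    (9,3)@(19, 7): e=[20,-8,36] → .
    (8,4)@(17, 9): e=[12,24,12] → X
    (9,4)@(19, 9): e=[28,-16,36] → .
    (8,5)@(17, 11): e=[20,16,12] → X
    (9,5)@(19, 11): e=[36,-24,36] → .
    (8,6)@(17, 13): e=[28,8,12] → X
    (9,6)@(19, 13): e=[44,-32,36] → .
    (8,7)@(17, 15): e=[36,0,12] → .  [on edge]
  covered (5 px):
    . . . . . . . . . . .
    . . . . . . . . . X .
    . . . . . . . . . . .
    . . . . . . . . X . .
    . . . . . . . . X . .
    . . . . . . . . X . .
    . . . . . . . . X . .
    . . . . . . . . . . .
    . . . . . . . . . . .
    . . . . . . . . . . .
    . . . . . . . . . . .
T1:
  2·area = 80  (B↔C swapped to make it positive)
  edge (6, 20)→(22, 8): d=(16,-12) top-left  bias=+0
  edge (22, 8)→(10, 22): d=(-12,14) right/bottom  bias=-1
  edge (10, 22)→(6, 20): d=(-4,-2) top-left  bias=+0
    (10,4)@(21, 9): e=[4,2,74] → X
    (9,5)@(19, 11): e=[12,6,62] → X
    (10,5)@(21, 11): e=[36,-22,66] → .
    (8,6)@(17, 13): e=[20,10,50] → X
    (9,6)@(19, 13): e=[44,-18,54] → .
    (6,7)@(13, 15): e=[4,42,34] → X
    (7,7)@(15, 15): e=[28,14,38] → X
    (8,7)@(17, 15): e=[52,-14,42] → .
    (5,8)@(11, 17): e=[12,46,22] → X
    (7,8)@(15, 17): e=[60,-10,30] → .
    (4,9)@(9, 19): e=[20,50,10] → X
    (6,9)@(13, 19): e=[68,-6,18] → .
  covered (10 px):
    . . . . . . . . . . .
    . . . . . . . . . . .
    . . . . . . . . . . .
    . . . . . . . . . . .
    . . . . . . . . . . X
    . . . . . . . . . X .
    . . . . . . . . X . .
    . . . . . . X X . . .
    . . . . . X X . . . .
    . . . . X X . . . . .
    . . . . X . . . . . .
T2:
  2·area = 136
  edge (22, 0)→(16, 14): d=(-6,14) right/bottom  bias=-1
  edge (16, 14)→(8, 10): d=(-8,-4) top-left  bias=+0
  edge (8, 10)→(22, 0): d=(14,-10) top-left  bias=+0
    (10,0)@(21, 1): e=[8,124,4] → X
    (9,1)@(19, 3): e=[24,100,12] → X
    (10,1)@(21, 3): e=[-4,108,32] → .
    (7,2)@(15, 5): e=[68,68,0] → X  [on edge]
    (8,2)@(17, 5): e=[40,76,20] → X
    (10,2)@(21, 5): e=[-16,92,60] → .
    (6,3)@(13, 7): e=[84,44,8] → X
    (9,3)@(19, 7): e=[0,68,68] → .  [on edge]
    (5,4)@(11, 9): e=[100,20,16] → X
    (9,4)@(19, 9): e=[-12,52,96] → .
    (5,5)@(11, 11): e=[88,4,44] → X
    (9,5)@(19, 11): e=[-24,36,124] → .
    (0,7)@(1, 15): e=[204,-68,0] → .  [on edge]
    (6,10)@(13, 21): e=[0,-68,204] → .  [on edge]
  covered (17 px):
    . . . . . . . . . . X
    . . . . . . . . . X .
    . . . . . . . X X X .
    . . . . . . X X X . .
    . . . . . X X X X . .
    . . . . . X X X X . .
    . . . . . . . X . . .
    . . . . . . . . . . .
    . . . . . . . . . . .
    . . . . . . . . . . .
    . . . . . . . . . . .
T3:
  2·area = 8
  edge (4, 4)→(8, 2): d=(4,-2) top-left  bias=+0
  edge (8, 2)→(8, 4): d=(0,2) right/bottom  bias=-1
  edge (8, 4)→(4, 4): d=(-4,0) right/bottom  bias=-1
    (3,1)@(7, 3): e=[2,2,4] → X
    (4,1)@(9, 3): e=[6,-2,4] → .
    (3,2)@(7, 5): e=[10,2,-4] → .
  covered (1 px):
    . . . . . . . . . . .
    . . . X . . . . . . .
    . . . . . . . . . . .
    . . . . . . . . . . .
    . . . . . . . . . . .
    . . . . . . . . . . .
    . . . . . . . . . . .
    . . . . . . . . . . .
    . . . . . . . . . . .
    . . . . . . . . . . .
    . . . . . . . . . . .
T4:
  2·area = 30  (B↔C swapped to make it positive)
  edge (7, 12)→(6, 10): d=(-1,-2) top-left  bias=+0
  edge (6, 10)→(20, 8): d=(14,-2) top-left  bias=+0
  edge (20, 8)→(7, 12): d=(-13,4) right/bottom  bias=-1
    (6,4)@(13, 9): e=[15,0,15] → X  [on edge]
    (7,4)@(15, 9): e=[19,4,7] → X
    (8,4)@(17, 9): e=[23,8,-1] → .
    (3,5)@(7, 11): e=[1,16,13] → X
    (4,5)@(9, 11): e=[5,20,5] → X
    (5,5)@(11, 11): e=[9,24,-3] → .
    (6,5)@(13, 11): e=[13,28,-11] → .
    (7,5)@(15, 11): e=[17,32,-19] → .
    (3,6)@(7, 13): e=[-1,44,-13] → .
    (4,6)@(9, 13): e=[3,48,-21] → .
  covered (4 px):
    . . . . . . . . . . .
    . . . . . . . . . . .
    . . . . . . . . . . .
    . . . . . . . . . . .
    . . . . . . X X . . .
    . . . X X . . . . . .
    . . . . . . . . . . .
    . . . . . . . . . . .
    . . . . . . . . . . .
    . . . . . . . . . . .
    . . . . . . . . . . .

Answer: [52,28,56]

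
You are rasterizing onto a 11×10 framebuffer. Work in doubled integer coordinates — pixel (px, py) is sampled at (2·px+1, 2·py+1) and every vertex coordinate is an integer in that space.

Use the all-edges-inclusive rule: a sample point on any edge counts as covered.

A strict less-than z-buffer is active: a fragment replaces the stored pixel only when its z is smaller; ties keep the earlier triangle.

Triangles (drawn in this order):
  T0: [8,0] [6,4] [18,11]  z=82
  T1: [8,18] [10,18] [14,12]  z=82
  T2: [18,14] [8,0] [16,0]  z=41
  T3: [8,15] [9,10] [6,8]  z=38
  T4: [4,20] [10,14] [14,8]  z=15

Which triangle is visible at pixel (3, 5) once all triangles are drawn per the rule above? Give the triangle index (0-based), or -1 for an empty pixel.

T0:
  2·area = 62  (B↔C swapped to make it positive)
  edge (8, 0)→(18, 11): d=(10,11) inclusive
  edge (18, 11)→(6, 4): d=(-12,-7) inclusive
  edge (6, 4)→(8, 0): d=(2,-4) inclusive
    (3,1)@(7, 3): e=[41,19,2] → X
    (4,1)@(9, 3): e=[19,33,10] → X
    (5,1)@(11, 3): e=[-3,47,18] → .
    (3,2)@(7, 5): e=[61,-5,6] → .
    (4,2)@(9, 5): e=[39,9,14] → X
    (5,2)@(11, 5): e=[17,23,22] → X
    (6,2)@(13, 5): e=[-5,37,30] → .
    (4,3)@(9, 7): e=[59,-15,18] → .
    (5,3)@(11, 7): e=[37,-1,26] → .
    (6,3)@(13, 7): e=[15,13,34] → X
    (7,3)@(15, 7): e=[-7,27,42] → .
    (6,4)@(13, 9): e=[35,-11,38] → .
  covered (6 px):
    . . . . . . . . . . .
    . . . X X . . . . . .
    . . . . X X . . . . .
    . . . . . . X . . . .
    . . . . . . . X . . .
    . . . . . . . . . . .
    . . . . . . . . . . .
    . . . . . . . . . . .
    . . . . . . . . . . .
    . . . . . . . . . . .
T1:
  2·area = 12  (B↔C swapped to make it positive)
  edge (8, 18)→(14, 12): d=(6,-6) inclusive
  edge (14, 12)→(10, 18): d=(-4,6) inclusive
  edge (10, 18)→(8, 18): d=(-2,0) inclusive
    (10,2)@(21, 5): e=[0,-14,26] → .  [on edge]
    (9,3)@(19, 7): e=[0,-10,22] → .  [on edge]
    (8,4)@(17, 9): e=[0,-6,18] → .  [on edge]
    (7,5)@(15, 11): e=[0,-2,14] → .  [on edge]
    (6,6)@(13, 13): e=[0,2,10] → X  [on edge]
    (7,6)@(15, 13): e=[12,-10,10] → .
    (5,7)@(11, 15): e=[0,6,6] → X  [on edge]
    (6,7)@(13, 15): e=[12,-6,6] → .
    (4,8)@(9, 17): e=[0,10,2] → X  [on edge]
    (5,8)@(11, 17): e=[12,-2,2] → .
    (3,9)@(7, 19): e=[0,14,-2] → .  [on edge]
    (4,9)@(9, 19): e=[12,2,-2] → .
  covered (3 px):
    . . . . . . . . . . .
    . . . . . . . . . . .
    . . . . . . . . . . .
    . . . . . . . . . . .
    . . . . . . . . . . .
    . . . . . . . . . . .
    . . . . . . X . . . .
    . . . . . X . . . . .
    . . . . X . . . . . .
    . . . . . . . . . . .
T2:
  2·area = 112
  edge (18, 14)→(8, 0): d=(-10,-14) inclusive
  edge (8, 0)→(16, 0): d=(8,0) inclusive
  edge (16, 0)→(18, 14): d=(2,14) inclusive
    (4,0)@(9, 1): e=[4,8,100] → X
    (5,0)@(11, 1): e=[32,8,72] → X
    (6,0)@(13, 1): e=[60,8,44] → X
    (7,0)@(15, 1): e=[88,8,16] → X
    (8,0)@(17, 1): e=[116,8,-12] → .
    (4,1)@(9, 3): e=[-16,24,104] → .
    (5,1)@(11, 3): e=[12,24,76] → X
    (8,1)@(17, 3): e=[96,24,-8] → .
    (5,2)@(11, 5): e=[-8,40,80] → .
    (6,2)@(13, 5): e=[20,40,52] → X
    (8,2)@(17, 5): e=[76,40,-4] → .
    (6,3)@(13, 7): e=[0,56,56] → X  [on edge]
    (8,3)@(17, 7): e=[56,56,0] → X  [on edge]
  covered (15 px):
    . . . . X X X X . . .
    . . . . . X X X . . .
    . . . . . . X X . . .
    . . . . . . X X X . .
    . . . . . . . X X . .
    . . . . . . . . X . .
    . . . . . . . . . . .
    . . . . . . . . . . .
    . . . . . . . . . . .
    . . . . . . . . . . .
T3:
  2·area = 17  (B↔C swapped to make it positive)
  edge (8, 15)→(6, 8): d=(-2,-7) inclusive
  edge (6, 8)→(9, 10): d=(3,2) inclusive
  edge (9, 10)→(8, 15): d=(-1,5) inclusive
    (3,4)@(7, 9): e=[5,1,11] → X
    (4,4)@(9, 9): e=[19,-3,1] → .
    (3,5)@(7, 11): e=[1,7,9] → X
    (4,5)@(9, 11): e=[15,3,-1] → .
    (3,6)@(7, 13): e=[-3,13,7] → .
  covered (2 px):
    . . . . . . . . . . .
    . . . . . . . . . . .
    . . . . . . . . . . .
    . . . . . . . . . . .
    . . . X . . . . . . .
    . . . X . . . . . . .
    . . . . . . . . . . .
    . . . . . . . . . . .
    . . . . . . . . . . .
    . . . . . . . . . . .
T4:
  2·area = 12  (B↔C swapped to make it positive)
  edge (4, 20)→(14, 8): d=(10,-12) inclusive
  edge (14, 8)→(10, 14): d=(-4,6) inclusive
  edge (10, 14)→(4, 20): d=(-6,6) inclusive
    (10,1)@(21, 3): e=[34,-22,0] → .  [on edge]
    (9,2)@(19, 5): e=[30,-18,0] → .  [on edge]
    (8,3)@(17, 7): e=[26,-14,0] → .  [on edge]
    (7,4)@(15, 9): e=[22,-10,0] → .  [on edge]
    (6,5)@(13, 11): e=[18,-6,0] → .  [on edge]
    (5,6)@(11, 13): e=[14,-2,0] → .  [on edge]
    (4,7)@(9, 15): e=[10,2,0] → X  [on edge]
    (5,7)@(11, 15): e=[34,-10,-12] → .
    (3,8)@(7, 17): e=[6,6,0] → X  [on edge]
    (4,8)@(9, 17): e=[30,-6,-12] → .
    (2,9)@(5, 19): e=[2,10,0] → X  [on edge]
    (3,9)@(7, 19): e=[26,-2,-12] → .
  covered (3 px):
    . . . . . . . . . . .
    . . . . . . . . . . .
    . . . . . . . . . . .
    . . . . . . . . . . .
    . . . . . . . . . . .
    . . . . . . . . . . .
    . . . . . . . . . . .
    . . . . X . . . . . .
    . . . X . . . . . . .
    . . X . . . . . . . .

Z-buffer (winner per pixel, '.' = empty):
  . . . . 2 2 2 2 . . .
  . . . 0 0 2 2 2 . . .
  . . . . 0 0 2 2 . . .
  . . . . . . 2 2 2 . .
  . . . 3 . . . 2 2 . .
  . . . 3 . . . . 2 . .
  . . . . . . 1 . . . .
  . . . . 4 1 . . . . .
  . . . 4 1 . . . . . .
  . . 4 . . . . . . . .

Result: 3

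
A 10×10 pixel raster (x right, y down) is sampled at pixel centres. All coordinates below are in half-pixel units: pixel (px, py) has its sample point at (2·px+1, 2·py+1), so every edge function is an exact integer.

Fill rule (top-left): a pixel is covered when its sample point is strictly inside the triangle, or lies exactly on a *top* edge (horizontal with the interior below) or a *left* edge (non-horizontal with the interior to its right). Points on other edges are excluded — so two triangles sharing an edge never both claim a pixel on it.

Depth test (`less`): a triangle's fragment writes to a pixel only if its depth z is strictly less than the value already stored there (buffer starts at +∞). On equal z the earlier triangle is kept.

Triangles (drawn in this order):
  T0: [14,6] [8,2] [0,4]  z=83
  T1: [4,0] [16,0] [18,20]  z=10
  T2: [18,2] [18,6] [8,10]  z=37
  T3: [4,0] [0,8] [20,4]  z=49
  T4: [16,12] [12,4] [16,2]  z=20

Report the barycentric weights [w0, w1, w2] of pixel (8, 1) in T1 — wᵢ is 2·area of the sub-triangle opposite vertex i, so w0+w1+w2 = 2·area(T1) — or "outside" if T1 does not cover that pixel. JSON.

T0:
  2·area = 44  (B↔C swapped to make it positive)
  edge (14, 6)→(0, 4): d=(-14,-2) top-left  bias=+0
  edge (0, 4)→(8, 2): d=(8,-2) top-left  bias=+0
  edge (8, 2)→(14, 6): d=(6,4) right/bottom  bias=-1
    (2,1)@(5, 3): e=[24,2,18] → █
    (3,1)@(7, 3): e=[28,6,10] → █
    (4,1)@(9, 3): e=[32,10,2] → █
    (5,1)@(11, 3): e=[36,14,-6] → ·
    (2,2)@(5, 5): e=[-4,18,30] → ·
    (3,2)@(7, 5): e=[0,22,22] → █  [on edge]
    (5,2)@(11, 5): e=[8,30,6] → █
    (6,2)@(13, 5): e=[12,34,-2] → ·
    (3,3)@(7, 7): e=[-28,38,34] → ·
    (4,3)@(9, 7): e=[-24,42,26] → ·
    (5,3)@(11, 7): e=[-20,46,18] → ·
  covered (6 px):
    · · · · · · · · · ·
    · · █ █ █ · · · · ·
    · · · █ █ █ · · · ·
    · · · · · · · · · ·
    · · · · · · · · · ·
    · · · · · · · · · ·
    · · · · · · · · · ·
    · · · · · · · · · ·
    · · · · · · · · · ·
    · · · · · · · · · ·
T1:
  2·area = 240
  edge (4, 0)→(16, 0): d=(12,0) top-left  bias=+0
  edge (16, 0)→(18, 20): d=(2,20) right/bottom  bias=-1
  edge (18, 20)→(4, 0): d=(-14,-20) top-left  bias=+0
    (2,0)@(5, 1): e=[12,222,6] → █
    (3,0)@(7, 1): e=[12,182,46] → █
    (4,0)@(9, 1): e=[12,142,86] → █
    (5,0)@(11, 1): e=[12,102,126] → █
    (6,0)@(13, 1): e=[12,62,166] → █
    (7,0)@(15, 1): e=[12,22,206] → █
    (8,0)@(17, 1): e=[12,-18,246] → ·
    (2,1)@(5, 3): e=[36,226,-22] → ·
    (3,1)@(7, 3): e=[36,186,18] → █
    (8,1)@(17, 3): e=[36,-14,218] → ·
    (3,2)@(7, 5): e=[60,190,-10] → ·
    (4,2)@(9, 5): e=[60,150,30] → █
  covered (30 px):
    · · █ █ █ █ █ █ · ·
    · · · █ █ █ █ █ · ·
    · · · · █ █ █ █ · ·
    · · · · █ █ █ █ · ·
    · · · · · █ █ █ · ·
    · · · · · · █ █ █ ·
    · · · · · · · █ █ ·
    · · · · · · · █ █ ·
    · · · · · · · · █ ·
    · · · · · · · · · ·
T2:
  2·area = 40
  edge (18, 2)→(18, 6): d=(0,4) right/bottom  bias=-1
  edge (18, 6)→(8, 10): d=(-10,4) right/bottom  bias=-1
  edge (8, 10)→(18, 2): d=(10,-8) top-left  bias=+0
    (8,1)@(17, 3): e=[4,34,2] → █
    (9,1)@(19, 3): e=[-4,26,18] → ·
    (7,2)@(15, 5): e=[12,22,6] → █
    (9,2)@(19, 5): e=[-4,6,38] → ·
    (6,3)@(13, 7): e=[20,10,10] → █
    (8,3)@(17, 7): e=[4,-6,42] → ·
    (6,4)@(13, 9): e=[20,-10,30] → ·
    (7,4)@(15, 9): e=[12,-18,46] → ·
  covered (5 px):
    · · · · · · · · · ·
    · · · · · · · · █ ·
    · · · · · · · █ █ ·
    · · · · · · █ █ · ·
    · · · · · · · · · ·
    · · · · · · · · · ·
    · · · · · · · · · ·
    · · · · · · · · · ·
    · · · · · · · · · ·
    · · · · · · · · · ·
T3:
  2·area = 144  (B↔C swapped to make it positive)
  edge (4, 0)→(20, 4): d=(16,4) right/bottom  bias=-1
  edge (20, 4)→(0, 8): d=(-20,4) right/bottom  bias=-1
  edge (0, 8)→(4, 0): d=(4,-8) top-left  bias=+0
    (2,0)@(5, 1): e=[12,120,12] → █
    (3,0)@(7, 1): e=[4,112,28] → █
    (4,0)@(9, 1): e=[-4,104,44] → ·
    (1,1)@(3, 3): e=[52,88,4] → █
    (4,1)@(9, 3): e=[28,64,52] → █
    (5,1)@(11, 3): e=[20,56,68] → █
    (6,1)@(13, 3): e=[12,48,84] → █
    (7,1)@(15, 3): e=[4,40,100] → █
    (8,1)@(17, 3): e=[-4,32,116] → ·
    (1,2)@(3, 5): e=[84,48,12] → █
    (7,2)@(15, 5): e=[36,0,108] → ·  [on edge]
    (0,3)@(1, 7): e=[124,16,4] → █
    (2,3)@(5, 7): e=[108,0,36] → ·  [on edge]
  covered (17 px):
    · · █ █ · · · · · ·
    · █ █ █ █ █ █ █ · ·
    · █ █ █ █ █ █ · · ·
    █ █ · · · · · · · ·
    · · · · · · · · · ·
    · · · · · · · · · ·
    · · · · · · · · · ·
    · · · · · · · · · ·
    · · · · · · · · · ·
    · · · · · · · · · ·
T4:
  2·area = 40
  edge (16, 12)→(12, 4): d=(-4,-8) top-left  bias=+0
  edge (12, 4)→(16, 2): d=(4,-2) top-left  bias=+0
  edge (16, 2)→(16, 12): d=(0,10) right/bottom  bias=-1
    (7,1)@(15, 3): e=[28,2,10] → █
    (8,1)@(17, 3): e=[44,6,-10] → ·
    (6,2)@(13, 5): e=[4,6,30] → █
    (8,2)@(17, 5): e=[36,14,-10] → ·
    (6,3)@(13, 7): e=[-4,14,30] → ·
    (7,3)@(15, 7): e=[12,18,10] → █
    (8,3)@(17, 7): e=[28,22,-10] → ·
    (7,4)@(15, 9): e=[4,26,10] → █
    (8,4)@(17, 9): e=[20,30,-10] → ·
    (7,5)@(15, 11): e=[-4,34,10] → ·
  covered (5 px):
    · · · · · · · · · ·
    · · · · · · · █ · ·
    · · · · · · █ █ · ·
    · · · · · · · █ · ·
    · · · · · · · █ · ·
    · · · · · · · · · ·
    · · · · · · · · · ·
    · · · · · · · · · ·
    · · · · · · · · · ·
    · · · · · · · · · ·

Answer: "outside"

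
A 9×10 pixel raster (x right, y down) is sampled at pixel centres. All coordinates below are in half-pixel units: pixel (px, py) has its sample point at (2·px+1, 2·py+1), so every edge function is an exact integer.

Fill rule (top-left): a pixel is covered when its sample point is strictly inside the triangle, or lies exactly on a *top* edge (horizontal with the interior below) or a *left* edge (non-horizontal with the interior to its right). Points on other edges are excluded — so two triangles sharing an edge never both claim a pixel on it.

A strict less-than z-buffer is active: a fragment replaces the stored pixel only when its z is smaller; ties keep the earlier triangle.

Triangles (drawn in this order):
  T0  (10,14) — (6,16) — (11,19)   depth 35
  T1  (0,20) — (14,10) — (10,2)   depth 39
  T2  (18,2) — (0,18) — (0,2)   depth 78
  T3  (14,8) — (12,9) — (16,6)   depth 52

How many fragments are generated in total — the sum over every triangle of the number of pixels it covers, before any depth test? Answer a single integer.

T0:
  2·area = 22  (B↔C swapped to make it positive)
  edge (10, 14)→(11, 19): d=(1,5) right/bottom  bias=-1
  edge (11, 19)→(6, 16): d=(-5,-3) top-left  bias=+0
  edge (6, 16)→(10, 14): d=(4,-2) top-left  bias=+0
    (4,4)@(9, 9): e=[0,44,-22] → .  [on edge]
    (0,6)@(1, 13): e=[44,0,-22] → .  [on edge]
    (4,7)@(9, 15): e=[6,14,2] → X
    (5,7)@(11, 15): e=[-4,20,6] → .
    (4,8)@(9, 17): e=[8,4,10] → X
    (5,8)@(11, 17): e=[-2,10,14] → .
    (4,9)@(9, 19): e=[10,-6,18] → .
    (5,9)@(11, 19): e=[0,0,22] → .  [on edge]
  covered (2 px):
    . . . . . . . . .
    . . . . . . . . .
    . . . . . . . . .
    . . . . . . . . .
    . . . . . . . . .
    . . . . . . . . .
    . . . . . . . . .
    . . . . X . . . .
    . . . . X . . . .
    . . . . . . . . .
T1:
  2·area = 152  (B↔C swapped to make it positive)
  edge (0, 20)→(10, 2): d=(10,-18) top-left  bias=+0
  edge (10, 2)→(14, 10): d=(4,8) right/bottom  bias=-1
  edge (14, 10)→(0, 20): d=(-14,10) right/bottom  bias=-1
    (4,2)@(9, 5): e=[12,20,120] → X
    (5,2)@(11, 5): e=[48,4,100] → X
    (6,2)@(13, 5): e=[84,-12,80] → .
    (4,3)@(9, 7): e=[32,28,92] → X
    (6,3)@(13, 7): e=[104,-4,52] → .
    (3,4)@(7, 9): e=[16,52,84] → X
    (6,4)@(13, 9): e=[124,4,24] → X
    (7,4)@(15, 9): e=[160,-12,4] → .
    (2,5)@(5, 11): e=[0,76,76] → X  [on edge]
    (6,5)@(13, 11): e=[144,12,-4] → .
    (2,6)@(5, 13): e=[20,84,48] → X
    (5,6)@(11, 13): e=[128,36,-12] → .
    (3,7)@(7, 15): e=[76,76,0] → .  [on edge]
  covered (19 px):
    . . . . . . . . .
    . . . . . . . . .
    . . . . X X . . .
    . . . . X X . . .
    . . . X X X X . .
    . . X X X X . . .
    . . X X X . . . .
    . X X . . . . . .
    . X . . . . . . .
    X . . . . . . . .
T2:
  2·area = 288
  edge (18, 2)→(0, 18): d=(-18,16) right/bottom  bias=-1
  edge (0, 18)→(0, 2): d=(0,-16) top-left  bias=+0
  edge (0, 2)→(18, 2): d=(18,0) top-left  bias=+0
    (0,1)@(1, 3): e=[254,16,18] → X
    (1,1)@(3, 3): e=[222,48,18] → X
    (2,1)@(5, 3): e=[190,80,18] → X
    (3,1)@(7, 3): e=[158,112,18] → X
    (4,1)@(9, 3): e=[126,144,18] → X
    (5,1)@(11, 3): e=[94,176,18] → X
    (6,1)@(13, 3): e=[62,208,18] → X
    (7,1)@(15, 3): e=[30,240,18] → X
    (8,1)@(17, 3): e=[-2,272,18] → .
    (0,2)@(1, 5): e=[218,16,54] → X
    (7,2)@(15, 5): e=[-6,240,54] → .
    (0,3)@(1, 7): e=[182,16,90] → X
  covered (36 px):
    . . . . . . . . .
    X X X X X X X X .
    X X X X X X X . .
    X X X X X X . . .
    X X X X X . . . .
    X X X X . . . . .
    X X X . . . . . .
    X X . . . . . . .
    X . . . . . . . .
    . . . . . . . . .
T3:
  2·area = 2
  edge (14, 8)→(12, 9): d=(-2,1) right/bottom  bias=-1
  edge (12, 9)→(16, 6): d=(4,-3) top-left  bias=+0
  edge (16, 6)→(14, 8): d=(-2,2) right/bottom  bias=-1
    (8,2)@(17, 5): e=[3,-1,0] → .  [on edge]
    (7,3)@(15, 7): e=[1,1,0] → .  [on edge]
    (6,4)@(13, 9): e=[-1,3,0] → .  [on edge]
    (5,5)@(11, 11): e=[-3,5,0] → .  [on edge]
    (4,6)@(9, 13): e=[-5,7,0] → .  [on edge]
    (3,7)@(7, 15): e=[-7,9,0] → .  [on edge]
    (2,8)@(5, 17): e=[-9,11,0] → .  [on edge]
    (1,9)@(3, 19): e=[-11,13,0] → .  [on edge]
  covered (0 px):
    . . . . . . . . .
    . . . . . . . . .
    . . . . . . . . .
    . . . . . . . . .
    . . . . . . . . .
    . . . . . . . . .
    . . . . . . . . .
    . . . . . . . . .
    . . . . . . . . .
    . . . . . . . . .

Answer: 57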